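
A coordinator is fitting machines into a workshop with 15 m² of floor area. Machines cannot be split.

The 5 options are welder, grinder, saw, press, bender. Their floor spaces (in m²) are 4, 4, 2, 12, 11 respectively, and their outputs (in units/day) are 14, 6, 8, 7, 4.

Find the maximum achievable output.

welder + grinder: floor space 4 + 4 = 8 ≤ 15, output 14 + 6 = 20.
welder + saw: floor space 4 + 2 = 6 ≤ 15, output 14 + 8 = 22.
welder + grinder + saw: floor space 4 + 4 + 2 = 10 ≤ 15, output 14 + 6 + 8 = 28.
Best is welder, grinder, and saw with total output 28.

28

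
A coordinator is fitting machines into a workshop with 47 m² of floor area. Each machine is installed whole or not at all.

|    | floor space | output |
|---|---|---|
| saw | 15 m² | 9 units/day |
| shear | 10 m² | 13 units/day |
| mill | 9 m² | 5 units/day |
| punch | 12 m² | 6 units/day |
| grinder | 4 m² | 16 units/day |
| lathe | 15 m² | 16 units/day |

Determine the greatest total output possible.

54

Allowing fractional choices, the relaxed optimum would be about 55.7, but machines are indivisible.
saw + shear + grinder + lathe: floor space 15 + 10 + 4 + 15 = 44 ≤ 47, output 9 + 13 + 16 + 16 = 54.
shear + mill + grinder + lathe: floor space 10 + 9 + 4 + 15 = 38 ≤ 47, output 13 + 5 + 16 + 16 = 50.
shear + punch + grinder + lathe: floor space 10 + 12 + 4 + 15 = 41 ≤ 47, output 13 + 6 + 16 + 16 = 51.
Best is saw, shear, grinder, and lathe with total output 54.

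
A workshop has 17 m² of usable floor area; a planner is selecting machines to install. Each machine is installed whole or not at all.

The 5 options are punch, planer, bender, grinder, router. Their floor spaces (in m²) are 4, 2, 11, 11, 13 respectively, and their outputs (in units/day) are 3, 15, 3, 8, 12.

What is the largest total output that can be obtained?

Allowing fractional choices, the relaxed optimum would be about 28.5, but machines are indivisible.
planer + grinder: floor space 2 + 11 = 13 ≤ 17, output 15 + 8 = 23.
punch + planer + grinder: floor space 4 + 2 + 11 = 17 ≤ 17, output 3 + 15 + 8 = 26.
planer + router: floor space 2 + 13 = 15 ≤ 17, output 15 + 12 = 27.
Best is planer and router with total output 27.

27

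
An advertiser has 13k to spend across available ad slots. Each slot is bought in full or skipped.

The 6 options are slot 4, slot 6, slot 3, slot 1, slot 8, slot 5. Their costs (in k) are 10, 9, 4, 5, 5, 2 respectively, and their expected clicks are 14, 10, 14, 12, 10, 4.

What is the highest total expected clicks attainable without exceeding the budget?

Allowing fractional choices, the relaxed optimum would be about 34.0, but ad slots are indivisible.
slot 3 + slot 1 + slot 5: cost 4 + 5 + 2 = 11 ≤ 13, expected clicks 14 + 12 + 4 = 30.
slot 3 + slot 8 + slot 5: cost 4 + 5 + 2 = 11 ≤ 13, expected clicks 14 + 10 + 4 = 28.
Best is slot 3, slot 1, and slot 5 with total expected clicks 30.

30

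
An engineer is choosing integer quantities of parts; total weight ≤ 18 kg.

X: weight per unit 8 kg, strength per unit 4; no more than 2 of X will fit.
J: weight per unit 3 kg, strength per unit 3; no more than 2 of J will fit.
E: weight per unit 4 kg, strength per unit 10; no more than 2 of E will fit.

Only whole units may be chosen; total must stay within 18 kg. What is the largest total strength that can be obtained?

26

E has the best ratio (10/4); taking only E gives at most 2×10 = 20 (stopped by the supply cap of 2).
Mixing does better — 2×J and 2×E: weight 14 ≤ 18, strength 2·3 + 2·10 = 26.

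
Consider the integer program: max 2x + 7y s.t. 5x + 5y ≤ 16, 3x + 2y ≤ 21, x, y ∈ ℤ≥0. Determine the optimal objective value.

(x,y)=(0,3) is feasible, giving 21.
(x,y)=(1,2) is feasible, giving 16.
(x,y)=(0,2) is feasible, giving 14.
No feasible integer point exceeds 21.

21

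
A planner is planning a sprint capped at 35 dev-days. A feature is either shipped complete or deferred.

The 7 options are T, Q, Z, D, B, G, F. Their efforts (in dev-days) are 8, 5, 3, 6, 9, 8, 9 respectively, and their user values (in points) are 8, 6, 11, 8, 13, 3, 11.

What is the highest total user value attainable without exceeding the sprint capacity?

51

This is a 0-1 knapsack instance.
Q + Z + D + B + F: effort 5 + 3 + 6 + 9 + 9 = 32 ≤ 35, user value 6 + 11 + 8 + 13 + 11 = 49.
T + Q + Z + B + F: effort 8 + 5 + 3 + 9 + 9 = 34 ≤ 35, user value 8 + 6 + 11 + 13 + 11 = 49.
T + Z + D + B + F: effort 8 + 3 + 6 + 9 + 9 = 35 ≤ 35, user value 8 + 11 + 8 + 13 + 11 = 51.
Best is T, Z, D, B, and F with total user value 51.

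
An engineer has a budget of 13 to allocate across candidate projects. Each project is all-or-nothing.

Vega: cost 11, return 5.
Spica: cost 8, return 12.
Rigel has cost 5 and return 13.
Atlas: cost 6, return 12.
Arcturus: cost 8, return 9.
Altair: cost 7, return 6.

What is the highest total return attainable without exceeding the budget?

Allowing fractional choices, the relaxed optimum would be about 28.0, but projects are indivisible.
Rigel + Atlas: cost 5 + 6 = 11 ≤ 13, return 13 + 12 = 25.
Rigel + Arcturus: cost 5 + 8 = 13 ≤ 13, return 13 + 9 = 22.
Spica + Rigel: cost 8 + 5 = 13 ≤ 13, return 12 + 13 = 25.
The maximum return is 25; one optimal choice is Rigel and Atlas.

25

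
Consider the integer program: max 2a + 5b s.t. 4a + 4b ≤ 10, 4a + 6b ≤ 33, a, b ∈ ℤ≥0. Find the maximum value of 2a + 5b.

10

The continuous relaxation peaks at (0, 2.5) with value 12.50; rounding to a feasible lattice point costs some objective.
(a,b)=(0,2): 4·0+4·2=8≤10, 4·0+6·2=12≤33, objective 10.
(a,b)=(1,1): 4·1+4·1=8≤10, 4·1+6·1=10≤33, objective 7.
(a,b)=(0,1): 4·0+4·1=4≤10, 4·0+6·1=6≤33, objective 5.
Maximum is 10 at (a,b)=(0,2).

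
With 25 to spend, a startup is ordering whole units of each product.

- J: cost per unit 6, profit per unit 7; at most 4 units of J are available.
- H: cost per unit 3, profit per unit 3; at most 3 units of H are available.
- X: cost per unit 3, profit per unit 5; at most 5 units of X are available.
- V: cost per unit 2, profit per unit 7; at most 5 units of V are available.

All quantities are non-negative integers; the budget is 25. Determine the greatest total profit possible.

60

This is a bounded integer knapsack.
V has the best ratio (7/2); taking only V gives at most 5×7 = 35 (stopped by the supply cap of 5).
Mixing does better — 5×X and 5×V: cost 25 ≤ 25, profit 5·5 + 5·7 = 60.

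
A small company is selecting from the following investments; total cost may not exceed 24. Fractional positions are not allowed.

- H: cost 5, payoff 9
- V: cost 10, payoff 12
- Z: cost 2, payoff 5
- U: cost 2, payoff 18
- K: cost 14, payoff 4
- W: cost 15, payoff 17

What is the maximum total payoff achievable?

Allowing fractional choices, the relaxed optimum would be about 49.7, but investments are indivisible.
H + Z + U + W: cost 5 + 2 + 2 + 15 = 24 ≤ 24, payoff 9 + 5 + 18 + 17 = 49.
H + U + W: cost 5 + 2 + 15 = 22 ≤ 24, payoff 9 + 18 + 17 = 44.
H + V + Z + U: cost 5 + 10 + 2 + 2 = 19 ≤ 24, payoff 9 + 12 + 5 + 18 = 44.
Best is H, Z, U, and W with total payoff 49.

49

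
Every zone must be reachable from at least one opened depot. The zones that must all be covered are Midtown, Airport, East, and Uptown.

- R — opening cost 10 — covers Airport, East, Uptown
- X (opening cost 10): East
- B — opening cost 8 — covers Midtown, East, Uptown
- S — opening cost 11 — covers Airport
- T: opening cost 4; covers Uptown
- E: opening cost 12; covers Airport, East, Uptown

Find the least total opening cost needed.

Choose R and B: together they cover Midtown, Airport, East, Uptown — every zone.
Total opening cost: 10 + 8 = 18.

18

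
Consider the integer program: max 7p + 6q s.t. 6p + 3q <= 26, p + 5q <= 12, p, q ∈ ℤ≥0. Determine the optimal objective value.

Relaxing integrality, the LP optimum is 34.59 at (p,q) = (3.48, 1.7), which is not an integer point.
(p,q)=(4,0): 6·4+3·0=24≤26, 1·4+5·0=4≤12, objective 28.
(p,q)=(3,1): 6·3+3·1=21≤26, 1·3+5·1=8≤12, objective 27.
No feasible integer point exceeds 28.

28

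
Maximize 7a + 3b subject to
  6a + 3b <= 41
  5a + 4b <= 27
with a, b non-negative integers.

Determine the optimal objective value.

The continuous relaxation peaks at (5.4, 0) with value 37.80; rounding to a feasible lattice point costs some objective.
(a,b)=(5,0): 6·5+3·0=30≤41, 5·5+4·0=25≤27, objective 35.
(a,b)=(4,1): 6·4+3·1=27≤41, 5·4+4·1=24≤27, objective 31.
Maximum is 35 at (a,b)=(5,0).

35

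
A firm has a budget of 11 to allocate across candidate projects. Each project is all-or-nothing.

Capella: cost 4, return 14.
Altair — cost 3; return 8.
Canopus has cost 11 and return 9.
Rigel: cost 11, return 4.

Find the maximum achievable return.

22

Take Capella and Altair: cost 4 + 3 = 7 ≤ 11, return 14 + 8 = 22.
No other feasible combination does better.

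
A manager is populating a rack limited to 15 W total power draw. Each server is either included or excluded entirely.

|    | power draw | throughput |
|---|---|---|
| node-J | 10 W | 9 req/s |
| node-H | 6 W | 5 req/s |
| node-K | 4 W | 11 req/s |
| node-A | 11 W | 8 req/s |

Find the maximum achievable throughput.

20

This is an integer program with binary decision variables.
Take node-J and node-K: power draw 10 + 4 = 14 ≤ 15, throughput 9 + 11 = 20.
No other feasible combination does better.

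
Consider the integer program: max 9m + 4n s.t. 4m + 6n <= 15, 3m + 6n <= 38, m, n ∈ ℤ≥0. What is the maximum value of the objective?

27

The continuous relaxation peaks at (3.75, 0) with value 33.75; rounding to a feasible lattice point costs some objective.
(m,n)=(3,0) is feasible, giving 27.
(m,n)=(2,1) is feasible, giving 22.
(m,n)=(2,0) is feasible, giving 18.
No feasible integer point exceeds 27.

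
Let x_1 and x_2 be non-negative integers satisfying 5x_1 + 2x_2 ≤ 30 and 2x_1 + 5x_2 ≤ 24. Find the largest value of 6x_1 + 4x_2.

Relaxing integrality, the LP optimum is 40.57 at (x_1,x_2) = (4.86, 2.86), which is not an integer point.
(x_1,x_2)=(5,2): 5·5+2·2=29≤30, 2·5+5·2=20≤24, objective 38.
(x_1,x_2)=(4,3): 5·4+2·3=26≤30, 2·4+5·3=23≤24, objective 36.
No feasible integer point exceeds 38.

38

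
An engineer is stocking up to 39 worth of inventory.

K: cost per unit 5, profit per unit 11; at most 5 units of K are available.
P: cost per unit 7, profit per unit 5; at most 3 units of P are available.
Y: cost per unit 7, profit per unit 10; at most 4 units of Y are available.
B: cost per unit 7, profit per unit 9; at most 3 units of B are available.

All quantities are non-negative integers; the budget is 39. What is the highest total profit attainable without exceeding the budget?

75

This is a bounded integer knapsack.
K has the best ratio (11/5); taking only K gives at most 5×11 = 55 (stopped by the supply cap of 5).
Mixing does better — 5×K and 2×Y: cost 39 ≤ 39, profit 5·11 + 2·10 = 75.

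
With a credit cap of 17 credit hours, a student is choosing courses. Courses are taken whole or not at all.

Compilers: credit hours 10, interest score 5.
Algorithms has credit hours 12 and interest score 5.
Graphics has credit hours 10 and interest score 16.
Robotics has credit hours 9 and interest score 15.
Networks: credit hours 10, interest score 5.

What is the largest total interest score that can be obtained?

Treat it as a binary knapsack problem.
Graphics: credit hours 10 ≤ 17, interest score 16.
Robotics: credit hours 9 ≤ 17, interest score 15.
Best is Graphics with total interest score 16.

16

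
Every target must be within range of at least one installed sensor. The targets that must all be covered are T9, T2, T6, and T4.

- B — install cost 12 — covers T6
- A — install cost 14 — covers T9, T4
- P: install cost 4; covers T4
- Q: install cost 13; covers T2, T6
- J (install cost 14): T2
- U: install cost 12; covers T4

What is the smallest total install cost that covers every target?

Choose A and Q: together they cover T9, T2, T6, T4 — every target.
Total install cost: 14 + 13 = 27.

27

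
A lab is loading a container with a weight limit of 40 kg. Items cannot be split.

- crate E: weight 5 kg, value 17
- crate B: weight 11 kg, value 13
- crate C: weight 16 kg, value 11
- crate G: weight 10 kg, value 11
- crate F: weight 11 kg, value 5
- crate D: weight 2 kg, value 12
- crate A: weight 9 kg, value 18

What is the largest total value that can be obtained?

71

This is an integer program with binary decision variables.
Allowing fractional choices, the relaxed optimum would be about 73.1, but items are indivisible.
crate E + crate B + crate G + crate D + crate A: weight 5 + 11 + 10 + 2 + 9 = 37 ≤ 40, value 17 + 13 + 11 + 12 + 18 = 71.
crate E + crate G + crate F + crate D + crate A: weight 5 + 10 + 11 + 2 + 9 = 37 ≤ 40, value 17 + 11 + 5 + 12 + 18 = 63.
crate E + crate B + crate F + crate D + crate A: weight 5 + 11 + 11 + 2 + 9 = 38 ≤ 40, value 17 + 13 + 5 + 12 + 18 = 65.
Best is crate E, crate B, crate G, crate D, and crate A with total value 71.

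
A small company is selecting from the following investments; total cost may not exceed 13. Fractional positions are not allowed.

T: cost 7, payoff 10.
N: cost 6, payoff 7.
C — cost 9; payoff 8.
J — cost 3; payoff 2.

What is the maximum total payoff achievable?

This is an integer program with binary decision variables.
T + N: cost 7 + 6 = 13 ≤ 13, payoff 10 + 7 = 17.
T + J: cost 7 + 3 = 10 ≤ 13, payoff 10 + 2 = 12.
T: cost 7 ≤ 13, payoff 10.
Best is T and N with total payoff 17.

17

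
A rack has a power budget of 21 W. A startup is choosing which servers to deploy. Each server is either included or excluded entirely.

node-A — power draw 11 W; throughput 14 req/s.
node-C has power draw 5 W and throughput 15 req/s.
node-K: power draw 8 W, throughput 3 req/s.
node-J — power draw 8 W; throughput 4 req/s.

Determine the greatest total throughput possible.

Allowing fractional choices, the relaxed optimum would be about 31.5, but servers are indivisible.
node-C + node-K + node-J: power draw 5 + 8 + 8 = 21 ≤ 21, throughput 15 + 3 + 4 = 22.
node-A + node-C: power draw 11 + 5 = 16 ≤ 21, throughput 14 + 15 = 29.
Best is node-A and node-C with total throughput 29.

29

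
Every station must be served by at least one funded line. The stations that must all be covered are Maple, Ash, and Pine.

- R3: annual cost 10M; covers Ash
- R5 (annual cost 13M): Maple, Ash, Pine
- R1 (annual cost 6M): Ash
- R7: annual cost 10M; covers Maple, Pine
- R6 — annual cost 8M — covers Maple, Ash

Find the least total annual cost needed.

13

R5 alone covers Maple, Ash, Pine — every station.
Total annual cost: 13.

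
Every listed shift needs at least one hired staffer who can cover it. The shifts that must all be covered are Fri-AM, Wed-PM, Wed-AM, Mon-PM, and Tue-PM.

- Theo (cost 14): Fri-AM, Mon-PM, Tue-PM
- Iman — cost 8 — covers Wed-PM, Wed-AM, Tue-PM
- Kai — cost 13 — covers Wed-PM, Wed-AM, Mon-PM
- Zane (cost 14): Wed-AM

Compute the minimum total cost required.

22

Choose Theo and Iman: together they cover Fri-AM, Wed-PM, Wed-AM, Mon-PM, Tue-PM — every shift.
Total cost: 14 + 8 = 22.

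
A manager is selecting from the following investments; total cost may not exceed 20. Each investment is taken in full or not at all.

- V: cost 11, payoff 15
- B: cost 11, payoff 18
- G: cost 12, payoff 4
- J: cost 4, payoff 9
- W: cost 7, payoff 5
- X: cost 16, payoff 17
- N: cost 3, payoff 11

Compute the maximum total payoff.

38

B + N: cost 11 + 3 = 14 ≤ 20, payoff 18 + 11 = 29.
V + J + N: cost 11 + 4 + 3 = 18 ≤ 20, payoff 15 + 9 + 11 = 35.
B + J + N: cost 11 + 4 + 3 = 18 ≤ 20, payoff 18 + 9 + 11 = 38.
Best is B, J, and N with total payoff 38.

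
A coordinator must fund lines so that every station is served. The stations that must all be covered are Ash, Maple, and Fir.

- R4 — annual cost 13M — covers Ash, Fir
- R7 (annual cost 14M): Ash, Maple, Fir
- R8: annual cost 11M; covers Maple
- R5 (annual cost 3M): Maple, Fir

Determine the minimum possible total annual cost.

14

The greedy cost-per-new-station heuristic would pick R5 and R4 for 16, but a cheaper cover exists.
R7 alone covers Ash, Maple, Fir — every station.
Total annual cost: 14.
No cover costs less than 14.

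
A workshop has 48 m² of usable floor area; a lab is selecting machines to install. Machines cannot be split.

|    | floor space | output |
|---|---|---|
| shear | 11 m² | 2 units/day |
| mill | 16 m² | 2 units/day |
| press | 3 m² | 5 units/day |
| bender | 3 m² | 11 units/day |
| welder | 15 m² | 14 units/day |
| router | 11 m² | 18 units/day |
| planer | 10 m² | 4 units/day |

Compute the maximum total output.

Allowing fractional choices, the relaxed optimum would be about 53.1, but machines are indivisible.
press + bender + welder + router + planer: floor space 3 + 3 + 15 + 11 + 10 = 42 ≤ 48, output 5 + 11 + 14 + 18 + 4 = 52.
mill + press + bender + welder + router: floor space 16 + 3 + 3 + 15 + 11 = 48 ≤ 48, output 2 + 5 + 11 + 14 + 18 = 50.
shear + press + bender + welder + router: floor space 11 + 3 + 3 + 15 + 11 = 43 ≤ 48, output 2 + 5 + 11 + 14 + 18 = 50.
Best is press, bender, welder, router, and planer with total output 52.

52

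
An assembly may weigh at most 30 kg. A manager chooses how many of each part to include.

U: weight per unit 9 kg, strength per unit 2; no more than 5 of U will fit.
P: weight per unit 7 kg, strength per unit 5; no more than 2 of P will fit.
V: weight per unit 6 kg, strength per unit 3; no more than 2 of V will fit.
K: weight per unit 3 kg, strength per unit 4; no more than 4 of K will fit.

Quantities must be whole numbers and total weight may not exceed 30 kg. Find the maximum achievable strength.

26

2×P and 4×K: weight 26 ≤ 30, strength 2·5 + 4·4 = 26.
2×P, 1×V, and 3×K: weight 29 ≤ 30, strength 2·5 + 1·3 + 3·4 = 25.
Best is 26.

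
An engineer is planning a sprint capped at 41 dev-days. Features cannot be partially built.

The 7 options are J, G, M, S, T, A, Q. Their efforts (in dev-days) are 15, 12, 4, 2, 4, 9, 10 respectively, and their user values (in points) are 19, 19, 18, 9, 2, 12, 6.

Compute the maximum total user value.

Treat it as a binary knapsack problem.
Take J, G, M, and A: effort 15 + 12 + 4 + 9 = 40 ≤ 41, user value 19 + 19 + 18 + 12 = 68.
No other feasible combination does better.

68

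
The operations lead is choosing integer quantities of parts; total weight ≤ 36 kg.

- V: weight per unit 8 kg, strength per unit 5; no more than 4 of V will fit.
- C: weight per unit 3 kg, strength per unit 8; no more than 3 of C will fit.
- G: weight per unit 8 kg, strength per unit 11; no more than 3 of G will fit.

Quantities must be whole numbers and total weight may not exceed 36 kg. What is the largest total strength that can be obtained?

C has the best ratio (8/3); taking only C gives at most 3×8 = 24 (stopped by the supply cap of 3).
Mixing does better — 3×C and 3×G: weight 33 ≤ 36, strength 3·8 + 3·11 = 57.

57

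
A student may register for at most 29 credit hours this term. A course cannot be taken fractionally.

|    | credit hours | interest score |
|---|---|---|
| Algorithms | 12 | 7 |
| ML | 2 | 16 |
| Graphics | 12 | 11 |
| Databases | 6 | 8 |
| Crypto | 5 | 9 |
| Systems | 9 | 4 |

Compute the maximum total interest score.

44

This is an integer program with binary decision variables.
Take ML, Graphics, Databases, and Crypto: credit hours 2 + 12 + 6 + 5 = 25 ≤ 29, interest score 16 + 11 + 8 + 9 = 44.
No other feasible combination does better.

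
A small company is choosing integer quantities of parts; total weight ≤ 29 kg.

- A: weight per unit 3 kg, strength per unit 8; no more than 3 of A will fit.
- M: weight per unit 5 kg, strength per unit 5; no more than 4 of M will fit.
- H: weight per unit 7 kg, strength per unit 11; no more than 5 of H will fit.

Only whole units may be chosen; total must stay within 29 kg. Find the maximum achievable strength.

This is a bounded integer knapsack.
Take 3×A, 1×M, and 2×H: weight 28 ≤ 29, strength 3·8 + 1·5 + 2·11 = 51.
A has the best ratio (8/3) and is taken to its limit of 3; remaining capacity is filled optimally with the others.

51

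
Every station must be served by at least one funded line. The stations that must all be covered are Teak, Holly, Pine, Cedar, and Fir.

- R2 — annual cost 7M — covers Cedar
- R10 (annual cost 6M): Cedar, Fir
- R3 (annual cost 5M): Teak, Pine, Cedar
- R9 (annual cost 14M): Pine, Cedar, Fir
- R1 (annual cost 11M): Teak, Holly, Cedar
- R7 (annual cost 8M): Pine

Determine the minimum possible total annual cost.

Choose R10, R3, and R1: together they cover Teak, Holly, Pine, Cedar, Fir — every station.
Total annual cost: 6 + 5 + 11 = 22.
No cover costs less than 22.

22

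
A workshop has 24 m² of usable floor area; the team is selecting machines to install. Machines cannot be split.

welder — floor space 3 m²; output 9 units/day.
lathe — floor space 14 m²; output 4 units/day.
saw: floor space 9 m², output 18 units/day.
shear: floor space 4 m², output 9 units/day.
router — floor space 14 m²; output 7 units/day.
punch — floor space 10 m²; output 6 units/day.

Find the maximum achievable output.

Allowing fractional choices, the relaxed optimum would be about 40.8, but machines are indivisible.
welder + saw + shear: floor space 3 + 9 + 4 = 16 ≤ 24, output 9 + 18 + 9 = 36.
saw + shear + punch: floor space 9 + 4 + 10 = 23 ≤ 24, output 18 + 9 + 6 = 33.
welder + saw + punch: floor space 3 + 9 + 10 = 22 ≤ 24, output 9 + 18 + 6 = 33.
Best is welder, saw, and shear with total output 36.

36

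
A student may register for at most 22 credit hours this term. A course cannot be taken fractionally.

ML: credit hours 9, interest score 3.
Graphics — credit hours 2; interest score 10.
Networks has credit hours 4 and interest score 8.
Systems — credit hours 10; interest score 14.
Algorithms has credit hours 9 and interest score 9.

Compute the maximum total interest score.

33

Graphics + Networks + Systems: credit hours 2 + 4 + 10 = 16 ≤ 22, interest score 10 + 8 + 14 = 32.
Graphics + Systems + Algorithms: credit hours 2 + 10 + 9 = 21 ≤ 22, interest score 10 + 14 + 9 = 33.
Best is Graphics, Systems, and Algorithms with total interest score 33.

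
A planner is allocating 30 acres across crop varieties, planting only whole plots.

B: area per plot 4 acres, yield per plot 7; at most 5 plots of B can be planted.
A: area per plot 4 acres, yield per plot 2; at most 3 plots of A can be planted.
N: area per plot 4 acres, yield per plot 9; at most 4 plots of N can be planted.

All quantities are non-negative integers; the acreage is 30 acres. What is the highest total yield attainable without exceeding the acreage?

3×B and 4×N: area 28 ≤ 30, yield 3·7 + 4·9 = 57.
4×B and 3×N: area 28 ≤ 30, yield 4·7 + 3·9 = 55.
Best is 57.

57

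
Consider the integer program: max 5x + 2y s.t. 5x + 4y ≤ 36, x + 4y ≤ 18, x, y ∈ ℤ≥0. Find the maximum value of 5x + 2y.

35

(x,y)=(7,0): 5·7+4·0=35≤36, 1·7+4·0=7≤18, objective 35.
(x,y)=(6,1): 5·6+4·1=34≤36, 1·6+4·1=10≤18, objective 32.
(x,y)=(6,0): 5·6+4·0=30≤36, 1·6+4·0=6≤18, objective 30.
No feasible integer point exceeds 35.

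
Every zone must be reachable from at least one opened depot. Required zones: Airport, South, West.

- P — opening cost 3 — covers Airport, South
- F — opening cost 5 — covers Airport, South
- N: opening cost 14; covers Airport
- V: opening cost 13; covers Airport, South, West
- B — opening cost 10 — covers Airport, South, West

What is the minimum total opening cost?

10

The greedy cost-per-new-zone heuristic would pick P and B for 13, but a cheaper cover exists.
B alone covers Airport, South, West — every zone.
Total opening cost: 10.
No cover costs less than 10.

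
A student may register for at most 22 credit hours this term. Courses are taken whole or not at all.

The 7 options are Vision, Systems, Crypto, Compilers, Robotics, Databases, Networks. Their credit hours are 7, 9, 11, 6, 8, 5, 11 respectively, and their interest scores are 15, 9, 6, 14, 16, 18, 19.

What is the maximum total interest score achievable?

Take Compilers, Databases, and Networks: credit hours 6 + 5 + 11 = 22 ≤ 22, interest score 14 + 18 + 19 = 51.
No other feasible combination does better.

51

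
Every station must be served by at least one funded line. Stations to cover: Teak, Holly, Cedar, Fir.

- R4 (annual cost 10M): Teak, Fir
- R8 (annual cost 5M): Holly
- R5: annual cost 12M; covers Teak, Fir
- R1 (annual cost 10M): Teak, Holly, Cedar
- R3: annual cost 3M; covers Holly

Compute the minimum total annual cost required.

20

The greedy cost-per-new-station heuristic would pick R3, R4, and R1 for 23, but a cheaper cover exists.
Choose R4 and R1: together they cover Teak, Holly, Cedar, Fir — every station.
Total annual cost: 10 + 10 = 20.
No cover costs less than 20.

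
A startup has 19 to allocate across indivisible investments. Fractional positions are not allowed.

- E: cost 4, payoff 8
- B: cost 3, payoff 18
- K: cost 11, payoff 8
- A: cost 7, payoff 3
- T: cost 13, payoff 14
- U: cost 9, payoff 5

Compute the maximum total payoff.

34

B + T: cost 3 + 13 = 16 ≤ 19, payoff 18 + 14 = 32.
E + B + K: cost 4 + 3 + 11 = 18 ≤ 19, payoff 8 + 18 + 8 = 34.
E + B + U: cost 4 + 3 + 9 = 16 ≤ 19, payoff 8 + 18 + 5 = 31.
Best is E, B, and K with total payoff 34.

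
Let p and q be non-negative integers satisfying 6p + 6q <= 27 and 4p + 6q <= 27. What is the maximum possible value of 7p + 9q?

36

Relaxing integrality, the LP optimum is 40.50 at (p,q) = (0, 4.5), which is not an integer point.
(p,q)=(0,4): 6·0+6·4=24≤27, 4·0+6·4=24≤27, objective 36.
(p,q)=(1,3): 6·1+6·3=24≤27, 4·1+6·3=22≤27, objective 34.
(p,q)=(0,3): 6·0+6·3=18≤27, 4·0+6·3=18≤27, objective 27.
Maximum is 36 at (p,q)=(0,4).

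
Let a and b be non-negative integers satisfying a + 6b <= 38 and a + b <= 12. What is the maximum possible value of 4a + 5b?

53

(a,b)=(7,5): 1·7+6·5=37≤38, 1·7+1·5=12≤12, objective 53.
(a,b)=(8,4): 1·8+6·4=32≤38, 1·8+1·4=12≤12, objective 52.
(a,b)=(6,5): 1·6+6·5=36≤38, 1·6+1·5=11≤12, objective 49.
(a,b)=(7,4): 1·7+6·4=31≤38, 1·7+1·4=11≤12, objective 48.
Maximum is 53 at (a,b)=(7,5).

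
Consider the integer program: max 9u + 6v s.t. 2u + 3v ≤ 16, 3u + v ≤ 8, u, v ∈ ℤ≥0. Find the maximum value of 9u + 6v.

33

Relaxing integrality, the LP optimum is 37.71 at (u,v) = (1.14, 4.57), which is not an integer point.
(u,v)=(1,4): 2·1+3·4=14≤16, 3·1+1·4=7≤8, objective 33.
(u,v)=(0,5): 2·0+3·5=15≤16, 3·0+1·5=5≤8, objective 30.
(u,v)=(1,3): 2·1+3·3=11≤16, 3·1+1·3=6≤8, objective 27.
No feasible integer point exceeds 33.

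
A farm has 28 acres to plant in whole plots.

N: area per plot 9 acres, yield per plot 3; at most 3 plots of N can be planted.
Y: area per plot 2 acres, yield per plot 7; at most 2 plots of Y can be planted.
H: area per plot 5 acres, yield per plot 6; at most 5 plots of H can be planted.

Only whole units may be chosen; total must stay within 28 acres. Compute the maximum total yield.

This is a bounded integer knapsack.
Y has the best ratio (7/2); taking only Y gives at most 2×7 = 14 (stopped by the supply cap of 2).
Mixing does better — 2×Y and 4×H: area 24 ≤ 28, yield 2·7 + 4·6 = 38.

38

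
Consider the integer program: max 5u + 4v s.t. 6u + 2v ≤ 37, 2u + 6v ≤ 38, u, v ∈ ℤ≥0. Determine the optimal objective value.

Relaxing integrality, the LP optimum is 42.06 at (u,v) = (4.56, 4.81), which is not an integer point.
(u,v)=(4,5): 6·4+2·5=34≤37, 2·4+6·5=38≤38, objective 40.
(u,v)=(5,3): 6·5+2·3=36≤37, 2·5+6·3=28≤38, objective 37.
The best lattice point is (4,5), giving 40.

40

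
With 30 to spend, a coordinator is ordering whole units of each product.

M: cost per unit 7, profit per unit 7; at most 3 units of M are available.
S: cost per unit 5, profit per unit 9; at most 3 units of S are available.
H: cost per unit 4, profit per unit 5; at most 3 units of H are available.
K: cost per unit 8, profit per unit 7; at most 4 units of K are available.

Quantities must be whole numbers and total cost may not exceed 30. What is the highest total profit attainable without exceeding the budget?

44

3×S and 3×H: cost 27 ≤ 30, profit 3·9 + 3·5 = 42.
1×M, 3×S, and 2×H: cost 30 ≤ 30, profit 1·7 + 3·9 + 2·5 = 44.
Best is 44.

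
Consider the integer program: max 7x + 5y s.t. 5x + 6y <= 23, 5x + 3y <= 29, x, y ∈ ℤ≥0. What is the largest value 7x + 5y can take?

(x,y)=(4,0) is feasible, giving 28.
(x,y)=(3,1) is feasible, giving 26.
(x,y)=(3,0) is feasible, giving 21.
Maximum is 28 at (x,y)=(4,0).

28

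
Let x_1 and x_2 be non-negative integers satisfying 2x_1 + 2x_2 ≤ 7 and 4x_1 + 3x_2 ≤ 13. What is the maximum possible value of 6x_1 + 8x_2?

Relaxing integrality, the LP optimum is 28.00 at (x_1,x_2) = (0, 3.5), which is not an integer point.
(x_1,x_2)=(0,3): 2·0+2·3=6≤7, 4·0+3·3=9≤13, objective 24.
(x_1,x_2)=(1,2): 2·1+2·2=6≤7, 4·1+3·2=10≤13, objective 22.
No feasible integer point exceeds 24.

24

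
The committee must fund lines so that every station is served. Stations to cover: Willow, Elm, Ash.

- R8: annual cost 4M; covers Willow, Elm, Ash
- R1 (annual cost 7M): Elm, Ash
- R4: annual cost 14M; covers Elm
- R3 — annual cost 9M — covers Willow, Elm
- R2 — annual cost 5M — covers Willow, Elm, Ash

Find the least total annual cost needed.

This is a weighted set-cover instance.
R8 alone covers Willow, Elm, Ash — every station.
Total annual cost: 4.

4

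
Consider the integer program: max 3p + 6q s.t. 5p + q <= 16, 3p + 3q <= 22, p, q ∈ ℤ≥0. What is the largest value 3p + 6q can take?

(p,q)=(0,7): 5·0+1·7=7≤16, 3·0+3·7=21≤22, objective 42.
(p,q)=(1,6): 5·1+1·6=11≤16, 3·1+3·6=21≤22, objective 39.
(p,q)=(0,6): 5·0+1·6=6≤16, 3·0+3·6=18≤22, objective 36.
No feasible integer point exceeds 42.

42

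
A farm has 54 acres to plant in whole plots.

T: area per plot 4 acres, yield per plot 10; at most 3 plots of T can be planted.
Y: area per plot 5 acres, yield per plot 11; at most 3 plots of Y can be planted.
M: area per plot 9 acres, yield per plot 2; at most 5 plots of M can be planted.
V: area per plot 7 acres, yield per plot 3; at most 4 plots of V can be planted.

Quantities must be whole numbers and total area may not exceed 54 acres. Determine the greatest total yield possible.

72

3×T, 3×Y, and 3×V: area 48 ≤ 54, yield 3·10 + 3·11 + 3·3 = 72.
3×T, 3×Y, 1×M, and 2×V: area 50 ≤ 54, yield 3·10 + 3·11 + 1·2 + 2·3 = 71.
Best is 72.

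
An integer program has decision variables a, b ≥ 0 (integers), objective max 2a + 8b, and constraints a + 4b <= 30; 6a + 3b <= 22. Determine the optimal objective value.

56

The continuous relaxation peaks at (0, 7.33) with value 58.67; rounding to a feasible lattice point costs some objective.
(a,b)=(0,7): 1·0+4·7=28≤30, 6·0+3·7=21≤22, objective 56.
(a,b)=(0,6): 1·0+4·6=24≤30, 6·0+3·6=18≤22, objective 48.
The best lattice point is (0,7), giving 56.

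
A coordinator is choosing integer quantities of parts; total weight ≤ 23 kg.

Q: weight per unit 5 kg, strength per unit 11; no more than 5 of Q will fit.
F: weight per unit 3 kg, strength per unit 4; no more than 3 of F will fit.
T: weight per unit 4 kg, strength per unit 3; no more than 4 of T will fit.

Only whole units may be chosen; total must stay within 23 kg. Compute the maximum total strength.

48

Q has the best ratio (11/5); taking only Q gives at most 4×11 = 44 (stopped by the weight limit).
Mixing does better — 4×Q and 1×F: weight 23 ≤ 23, strength 4·11 + 1·4 = 48.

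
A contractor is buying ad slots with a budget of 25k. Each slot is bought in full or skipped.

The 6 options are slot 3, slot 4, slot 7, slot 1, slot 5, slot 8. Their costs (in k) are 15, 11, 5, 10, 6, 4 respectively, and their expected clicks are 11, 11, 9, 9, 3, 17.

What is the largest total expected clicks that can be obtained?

38

This is a 0-1 knapsack instance.
Allowing fractional choices, the relaxed optimum would be about 41.5, but ad slots are indivisible.
slot 7 + slot 1 + slot 5 + slot 8: cost 5 + 10 + 6 + 4 = 25 ≤ 25, expected clicks 9 + 9 + 3 + 17 = 38.
slot 4 + slot 7 + slot 8: cost 11 + 5 + 4 = 20 ≤ 25, expected clicks 11 + 9 + 17 = 37.
Best is slot 7, slot 1, slot 5, and slot 8 with total expected clicks 38.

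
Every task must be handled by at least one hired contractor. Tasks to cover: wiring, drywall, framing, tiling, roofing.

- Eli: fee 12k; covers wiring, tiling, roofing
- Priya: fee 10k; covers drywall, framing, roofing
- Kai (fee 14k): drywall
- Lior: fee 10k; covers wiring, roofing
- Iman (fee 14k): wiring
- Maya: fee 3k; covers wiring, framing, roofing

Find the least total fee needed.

The greedy cost-per-new-task heuristic would pick Maya, Priya, and Eli for 25, but a cheaper cover exists.
Choose Eli and Priya: together they cover wiring, drywall, framing, tiling, roofing — every task.
Total fee: 12 + 10 = 22.
No cover costs less than 22.

22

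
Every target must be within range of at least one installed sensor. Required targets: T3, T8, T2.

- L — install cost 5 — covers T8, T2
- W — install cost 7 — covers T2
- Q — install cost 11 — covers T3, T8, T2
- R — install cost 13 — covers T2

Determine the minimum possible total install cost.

Q alone covers T3, T8, T2 — every target.
Total install cost: 11.

11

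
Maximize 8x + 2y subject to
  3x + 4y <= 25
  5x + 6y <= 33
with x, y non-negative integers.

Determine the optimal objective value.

The continuous relaxation peaks at (6.6, 0) with value 52.80; rounding to a feasible lattice point costs some objective.
(x,y)=(6,0): 3·6+4·0=18≤25, 5·6+6·0=30≤33, objective 48.
(x,y)=(5,1): 3·5+4·1=19≤25, 5·5+6·1=31≤33, objective 42.
(x,y)=(5,0): 3·5+4·0=15≤25, 5·5+6·0=25≤33, objective 40.
The best lattice point is (6,0), giving 48.

48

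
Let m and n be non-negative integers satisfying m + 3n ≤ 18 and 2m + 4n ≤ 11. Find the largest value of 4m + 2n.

(m,n)=(5,0) is feasible, giving 20.
(m,n)=(4,0) is feasible, giving 16.
Maximum is 20 at (m,n)=(5,0).

20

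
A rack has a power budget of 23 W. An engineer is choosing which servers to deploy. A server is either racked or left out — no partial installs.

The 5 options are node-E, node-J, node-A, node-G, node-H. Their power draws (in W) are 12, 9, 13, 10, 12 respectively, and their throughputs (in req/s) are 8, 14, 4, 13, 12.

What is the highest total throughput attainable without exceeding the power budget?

node-J + node-H: power draw 9 + 12 = 21 ≤ 23, throughput 14 + 12 = 26.
node-G + node-H: power draw 10 + 12 = 22 ≤ 23, throughput 13 + 12 = 25.
node-J + node-G: power draw 9 + 10 = 19 ≤ 23, throughput 14 + 13 = 27.
Best is node-J and node-G with total throughput 27.

27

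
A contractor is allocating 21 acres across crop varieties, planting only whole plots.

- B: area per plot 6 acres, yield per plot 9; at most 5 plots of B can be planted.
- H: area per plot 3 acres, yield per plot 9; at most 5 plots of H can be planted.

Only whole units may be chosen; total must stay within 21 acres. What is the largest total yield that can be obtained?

54

This is a bounded integer knapsack.
Take 1×B and 5×H: area 21 ≤ 21, yield 1·9 + 5·9 = 54.
H has the best ratio (9/3) and is taken to its limit of 5; remaining capacity is filled optimally with the others.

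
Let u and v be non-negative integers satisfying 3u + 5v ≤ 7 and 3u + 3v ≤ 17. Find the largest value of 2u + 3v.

4

The continuous relaxation peaks at (2.33, 0) with value 4.67; rounding to a feasible lattice point costs some objective.
(u,v)=(2,0): 3·2+5·0=6≤7, 3·2+3·0=6≤17, objective 4.
(u,v)=(1,0): 3·1+5·0=3≤7, 3·1+3·0=3≤17, objective 2.
No feasible integer point exceeds 4.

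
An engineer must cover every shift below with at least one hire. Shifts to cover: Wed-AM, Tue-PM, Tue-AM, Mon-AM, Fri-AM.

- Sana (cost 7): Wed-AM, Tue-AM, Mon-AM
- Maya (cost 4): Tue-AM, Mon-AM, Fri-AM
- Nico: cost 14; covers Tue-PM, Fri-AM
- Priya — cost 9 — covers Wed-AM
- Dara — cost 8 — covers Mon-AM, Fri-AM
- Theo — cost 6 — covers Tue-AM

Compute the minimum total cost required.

This is a weighted set-cover instance.
The greedy cost-per-new-shift heuristic would pick Maya, Sana, and Nico for 25, but a cheaper cover exists.
Choose Sana and Nico: together they cover Wed-AM, Tue-PM, Tue-AM, Mon-AM, Fri-AM — every shift.
Total cost: 7 + 14 = 21.
No cover costs less than 21.

21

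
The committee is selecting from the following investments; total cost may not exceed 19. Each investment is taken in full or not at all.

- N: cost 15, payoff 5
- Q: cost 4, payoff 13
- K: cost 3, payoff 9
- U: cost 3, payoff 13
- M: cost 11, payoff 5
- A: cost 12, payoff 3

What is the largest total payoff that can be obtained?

35

Q + U + M: cost 4 + 3 + 11 = 18 ≤ 19, payoff 13 + 13 + 5 = 31.
Q + K + U: cost 4 + 3 + 3 = 10 ≤ 19, payoff 13 + 9 + 13 = 35.
Best is Q, K, and U with total payoff 35.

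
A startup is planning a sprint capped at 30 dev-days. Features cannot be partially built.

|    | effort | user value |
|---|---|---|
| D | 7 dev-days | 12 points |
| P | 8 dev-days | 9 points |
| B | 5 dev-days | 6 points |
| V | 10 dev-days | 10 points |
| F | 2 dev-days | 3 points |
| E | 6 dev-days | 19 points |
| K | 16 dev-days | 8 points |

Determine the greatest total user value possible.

50

Treat it as a binary knapsack problem.
Allowing fractional choices, the relaxed optimum would be about 51.0, but features are indivisible.
D + P + B + F + E: effort 7 + 8 + 5 + 2 + 6 = 28 ≤ 30, user value 12 + 9 + 6 + 3 + 19 = 49.
D + B + V + F + E: effort 7 + 5 + 10 + 2 + 6 = 30 ≤ 30, user value 12 + 6 + 10 + 3 + 19 = 50.
D + B + V + E: effort 7 + 5 + 10 + 6 = 28 ≤ 30, user value 12 + 6 + 10 + 19 = 47.
Best is D, B, V, F, and E with total user value 50.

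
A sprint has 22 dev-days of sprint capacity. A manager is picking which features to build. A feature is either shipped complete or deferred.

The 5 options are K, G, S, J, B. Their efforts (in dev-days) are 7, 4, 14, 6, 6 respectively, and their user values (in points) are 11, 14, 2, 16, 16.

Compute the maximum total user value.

Allowing fractional choices, the relaxed optimum would be about 55.4, but features are indivisible.
G + J + B: effort 4 + 6 + 6 = 16 ≤ 22, user value 14 + 16 + 16 = 46.
K + G + J: effort 7 + 4 + 6 = 17 ≤ 22, user value 11 + 14 + 16 = 41.
K + J + B: effort 7 + 6 + 6 = 19 ≤ 22, user value 11 + 16 + 16 = 43.
Best is G, J, and B with total user value 46.

46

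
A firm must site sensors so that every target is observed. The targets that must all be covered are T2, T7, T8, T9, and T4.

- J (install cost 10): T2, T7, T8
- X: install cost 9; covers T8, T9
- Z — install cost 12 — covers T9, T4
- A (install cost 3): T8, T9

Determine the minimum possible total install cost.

This is an integer covering problem.
The greedy cost-per-new-target heuristic would pick A, J, and Z for 25, but a cheaper cover exists.
Choose J and Z: together they cover T2, T7, T8, T9, T4 — every target.
Total install cost: 10 + 12 = 22.
No cover costs less than 22.

22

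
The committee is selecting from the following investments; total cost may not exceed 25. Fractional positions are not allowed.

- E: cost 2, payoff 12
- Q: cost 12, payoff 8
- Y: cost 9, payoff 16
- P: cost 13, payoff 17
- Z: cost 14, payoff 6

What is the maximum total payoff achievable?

Take E, Y, and P: cost 2 + 9 + 13 = 24 ≤ 25, payoff 12 + 16 + 17 = 45.
No other feasible combination does better.

45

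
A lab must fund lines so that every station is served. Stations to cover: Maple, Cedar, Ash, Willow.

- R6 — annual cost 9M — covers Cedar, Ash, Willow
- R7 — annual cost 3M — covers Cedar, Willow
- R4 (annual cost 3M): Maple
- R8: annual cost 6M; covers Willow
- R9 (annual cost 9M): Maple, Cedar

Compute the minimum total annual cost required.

The greedy cost-per-new-station heuristic would pick R7, R4, and R6 for 15, but a cheaper cover exists.
Choose R6 and R4: together they cover Maple, Cedar, Ash, Willow — every station.
Total annual cost: 9 + 3 = 12.
No cover costs less than 12.

12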